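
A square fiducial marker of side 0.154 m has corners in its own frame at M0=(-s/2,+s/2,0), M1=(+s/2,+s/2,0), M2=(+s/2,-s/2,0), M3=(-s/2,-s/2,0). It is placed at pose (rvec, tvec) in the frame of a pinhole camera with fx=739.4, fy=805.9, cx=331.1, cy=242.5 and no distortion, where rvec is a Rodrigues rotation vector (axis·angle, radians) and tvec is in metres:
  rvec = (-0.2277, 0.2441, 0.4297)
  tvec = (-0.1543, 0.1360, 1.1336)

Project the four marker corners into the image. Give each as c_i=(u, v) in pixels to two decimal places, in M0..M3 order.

Intrinsics K: fx=739.4, fy=805.9, cx=331.1, cy=242.5
Marker side s = 0.154 m; corners in marker frame (Z=0):
  M0 = (-0.0770, +0.0770, 0)
  M1 = (+0.0770, +0.0770, 0)
  M2 = (+0.0770, -0.0770, 0)
  M3 = (-0.0770, -0.0770, 0)
rvec = (-0.2277, 0.2441, 0.4297), |rvec| = θ = 0.54413 rad = 31.176°
Rodrigues: sinθ=0.51767, 1−cosθ=0.14442; R = I + sinθ·[k]× + (1−cosθ)·[k]×²:
    [+0.88087 -0.43592 +0.18451]
    [+0.38170 +0.88464 +0.26779]
    [-0.27996 -0.16547 +0.94565]
t = (-0.1543, 0.1360, 1.1336) m
M0: Pc = R·M0+t = (-0.25569, +0.17473, +1.14242); u = 739.4·(-0.25569)/1.14242 + 331.1 = 165.6093, v = 805.9·(+0.17473)/1.14242 + 242.5 = 365.7585
M1: Pc = R·M1+t = (-0.12004, +0.23351, +1.09930); u = 739.4·(-0.12004)/1.09930 + 331.1 = 250.3609, v = 805.9·(+0.23351)/1.09930 + 242.5 = 413.6852
M2: Pc = R·M2+t = (-0.05291, +0.09727, +1.12478); u = 739.4·(-0.05291)/1.12478 + 331.1 = 296.3204, v = 805.9·(+0.09727)/1.12478 + 242.5 = 312.1954
M3: Pc = R·M3+t = (-0.18856, +0.03849, +1.16790); u = 739.4·(-0.18856)/1.16790 + 331.1 = 211.7213, v = 805.9·(+0.03849)/1.16790 + 242.5 = 269.0610

c0=(165.61, 365.76) c1=(250.36, 413.69) c2=(296.32, 312.20) c3=(211.72, 269.06)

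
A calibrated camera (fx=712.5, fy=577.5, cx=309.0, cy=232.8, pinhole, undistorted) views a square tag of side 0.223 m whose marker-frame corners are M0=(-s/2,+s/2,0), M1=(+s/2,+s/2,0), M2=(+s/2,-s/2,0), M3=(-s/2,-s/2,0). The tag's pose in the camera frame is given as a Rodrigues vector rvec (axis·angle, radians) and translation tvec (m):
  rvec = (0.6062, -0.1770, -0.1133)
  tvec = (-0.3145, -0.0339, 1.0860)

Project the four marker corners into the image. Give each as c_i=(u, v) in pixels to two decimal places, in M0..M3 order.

c0=(46.94, 270.78) c1=(187.05, 252.41) c2=(163.70, 153.42) c3=(5.07, 171.25)

Intrinsics K: fx=712.5, fy=577.5, cx=309.0, cy=232.8
Marker side s = 0.223 m; corners in marker frame (Z=0):
  M0 = (-0.1115, +0.1115, 0)
  M1 = (+0.1115, +0.1115, 0)
  M2 = (+0.1115, -0.1115, 0)
  M3 = (-0.1115, -0.1115, 0)
rvec = (0.6062, -0.1770, -0.1133), |rvec| = θ = 0.64160 rad = 36.761°
Rodrigues: sinθ=0.59847, 1−cosθ=0.19886; R = I + sinθ·[k]× + (1−cosθ)·[k]×²:
    [+0.97866 +0.05385 -0.19828]
    [-0.15752 +0.81628 -0.55577]
    [+0.13192 +0.57515 +0.80734]
t = (-0.3145, -0.0339, 1.0860) m
M0: Pc = R·M0+t = (-0.41762, +0.07468, +1.13542); u = 712.5·(-0.41762)/1.13542 + 309.0 = 46.9366, v = 577.5·(+0.07468)/1.13542 + 232.8 = 270.7830
M1: Pc = R·M1+t = (-0.19937, +0.03955, +1.16484); u = 712.5·(-0.19937)/1.16484 + 309.0 = 187.0481, v = 577.5·(+0.03955)/1.16484 + 232.8 = 252.4087
M2: Pc = R·M2+t = (-0.21138, -0.14248, +1.03658); u = 712.5·(-0.21138)/1.03658 + 309.0 = 163.7044, v = 577.5·(-0.14248)/1.03658 + 232.8 = 153.4226
M3: Pc = R·M3+t = (-0.42963, -0.10735, +1.00716); u = 712.5·(-0.42963)/1.00716 + 309.0 = 5.0685, v = 577.5·(-0.10735)/1.00716 + 232.8 = 171.2453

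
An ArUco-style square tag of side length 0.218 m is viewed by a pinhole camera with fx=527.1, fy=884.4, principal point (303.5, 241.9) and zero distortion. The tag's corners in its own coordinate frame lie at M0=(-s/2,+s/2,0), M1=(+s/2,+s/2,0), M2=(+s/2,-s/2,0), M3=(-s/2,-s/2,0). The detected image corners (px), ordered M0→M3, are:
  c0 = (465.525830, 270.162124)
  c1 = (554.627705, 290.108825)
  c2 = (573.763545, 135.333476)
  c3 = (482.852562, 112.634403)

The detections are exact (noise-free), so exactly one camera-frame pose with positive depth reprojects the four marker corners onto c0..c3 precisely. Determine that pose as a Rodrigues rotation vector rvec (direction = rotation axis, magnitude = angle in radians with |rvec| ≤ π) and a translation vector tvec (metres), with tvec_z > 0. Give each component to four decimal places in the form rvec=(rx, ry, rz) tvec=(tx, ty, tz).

Intrinsics K: fx=527.1, fy=884.4, cx=303.5, cy=241.9
Marker side s = 0.218 m; corners in marker frame (Z=0):
  M0 = (-0.1090, +0.1090, 0)
  M1 = (+0.1090, +0.1090, 0)
  M2 = (+0.1090, -0.1090, 0)
  M3 = (-0.1090, -0.1090, 0)
Detected image corners:
  c0 = (465.525830, 270.162124) px
  c1 = (554.627705, 290.108825) px
  c2 = (573.763545, 135.333476) px
  c3 = (482.852562, 112.634403) px
Planar DLT: solve 8×8 A·h = b for H (H[2,2]=1):
  H  [+447.31411 -28.80406 +519.41328]
  H  [+111.16092 +737.59454 +203.03606]
  H  [+0.06643 +0.10566 +1.00000]
B = K⁻¹H; ‖b₁‖=0.820181, ‖b₂‖=0.820181; λ = 2/(‖b₁‖+‖b₂‖) = 1.219244, sign → tz>0 ⇒ λ=+1.219244
r₁ = λ·B[:,0] = (+0.98806,+0.13110,+0.08099); r₂ = λ·B[:,1] = (-0.14080,+0.98162,+0.12882)
r₃ = r₁×r₂ = (-0.06261,-0.13869,+0.98836); SVD([r₁ r₂ r₃]) → R = UVᵀ:
  R  [+0.98806 -0.14080 -0.06261]
  R  [+0.13110 +0.98162 -0.13869]
  R  [+0.08099 +0.12882 +0.98836]
t = (+0.49943, -0.05358, +1.21924) m
tr R = 2.958032; θ = arccos((tr R − 1)/2) = 0.205220 rad = 11.758°
axis k = ((R−Rᵀ)₃₂, (R−Rᵀ)₁₃, (R−Rᵀ)₂₁) / (2 sinθ) = (+0.656351, -0.352349, +0.667124)
rvec = θ·k = (+0.134696, -0.072309, +0.136907)

rvec=(0.1347, -0.0723, 0.1369) tvec=(0.4994, -0.0536, 1.2192)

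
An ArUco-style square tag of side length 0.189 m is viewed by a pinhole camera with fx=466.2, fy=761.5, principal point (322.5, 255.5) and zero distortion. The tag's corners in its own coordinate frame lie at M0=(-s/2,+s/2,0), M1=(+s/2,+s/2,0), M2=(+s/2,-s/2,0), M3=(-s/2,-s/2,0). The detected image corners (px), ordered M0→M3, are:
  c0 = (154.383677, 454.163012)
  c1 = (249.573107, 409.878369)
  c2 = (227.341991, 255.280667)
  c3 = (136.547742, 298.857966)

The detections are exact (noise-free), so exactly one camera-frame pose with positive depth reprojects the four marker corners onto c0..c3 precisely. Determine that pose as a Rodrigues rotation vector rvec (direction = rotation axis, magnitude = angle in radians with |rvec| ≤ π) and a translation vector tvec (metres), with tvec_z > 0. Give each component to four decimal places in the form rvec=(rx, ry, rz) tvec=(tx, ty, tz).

rvec=(-0.2111, 0.0701, -0.2780) tvec=(-0.2525, 0.1150, 0.8990)

Intrinsics K: fx=466.2, fy=761.5, cx=322.5, cy=255.5
Marker side s = 0.189 m; corners in marker frame (Z=0):
  M0 = (-0.0945, +0.0945, 0)
  M1 = (+0.0945, +0.0945, 0)
  M2 = (+0.0945, -0.0945, 0)
  M3 = (-0.0945, -0.0945, 0)
Detected image corners:
  c0 = (154.383677, 454.163012) px
  c1 = (249.573107, 409.878369) px
  c2 = (227.341991, 255.280667) px
  c3 = (136.547742, 298.857966) px
Planar DLT: solve 8×8 A·h = b for H (H[2,2]=1):
  H  [+483.29892 +59.76622 +191.54032]
  H  [-248.01625 +734.55854 +352.87503]
  H  [-0.04406 -0.24058 +1.00000]
B = K⁻¹H; ‖b₁‖=1.112396, ‖b₂‖=1.112396; λ = 2/(‖b₁‖+‖b₂‖) = 0.898961, sign → tz>0 ⇒ λ=+0.898961
r₁ = λ·B[:,0] = (+0.95933,-0.27950,-0.03960); r₂ = λ·B[:,1] = (+0.26486,+0.93972,-0.21628)
r₃ = r₁×r₂ = (+0.09767,+0.19699,+0.97553); SVD([r₁ r₂ r₃]) → R = UVᵀ:
  R  [+0.95933 +0.26486 +0.09767]
  R  [-0.27950 +0.93972 +0.19699]
  R  [-0.03960 -0.21628 +0.97553]
t = (-0.25253, +0.11495, +0.89896) m
tr R = 2.874579; θ = arccos((tr R − 1)/2) = 0.356026 rad = 20.399°
axis k = ((R−Rᵀ)₃₂, (R−Rᵀ)₁₃, (R−Rᵀ)₂₁) / (2 sinθ) = (-0.592832, +0.196915, -0.780881)
rvec = θ·k = (-0.211063, +0.070107, -0.278014)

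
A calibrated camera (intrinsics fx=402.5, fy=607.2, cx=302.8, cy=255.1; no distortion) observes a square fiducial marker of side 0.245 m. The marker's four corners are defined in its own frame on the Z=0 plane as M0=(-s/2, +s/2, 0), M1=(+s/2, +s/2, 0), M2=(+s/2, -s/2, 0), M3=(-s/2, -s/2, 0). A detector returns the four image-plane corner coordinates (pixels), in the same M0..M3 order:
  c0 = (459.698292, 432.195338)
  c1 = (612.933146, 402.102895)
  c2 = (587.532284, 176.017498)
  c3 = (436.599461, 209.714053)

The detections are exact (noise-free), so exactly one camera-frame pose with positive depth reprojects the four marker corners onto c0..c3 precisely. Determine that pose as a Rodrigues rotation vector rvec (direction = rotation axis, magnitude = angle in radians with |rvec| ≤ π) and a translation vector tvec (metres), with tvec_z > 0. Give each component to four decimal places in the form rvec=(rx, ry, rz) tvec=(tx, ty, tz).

rvec=(-0.0295, 0.0502, -0.1449) tvec=(0.3606, 0.0535, 0.6579)

Intrinsics K: fx=402.5, fy=607.2, cx=302.8, cy=255.1
Marker side s = 0.245 m; corners in marker frame (Z=0):
  M0 = (-0.1225, +0.1225, 0)
  M1 = (+0.1225, +0.1225, 0)
  M2 = (+0.1225, -0.1225, 0)
  M3 = (-0.1225, -0.1225, 0)
Detected image corners:
  c0 = (459.698292, 432.195338) px
  c1 = (612.933146, 402.102895) px
  c2 = (587.532284, 176.017498) px
  c3 = (436.599461, 209.714053) px
Planar DLT: solve 8×8 A·h = b for H (H[2,2]=1):
  H  [+582.59899 +72.63020 +523.43880]
  H  [-152.40893 +900.06965 +304.46010]
  H  [-0.07273 -0.05019 +1.00000]
B = K⁻¹H; ‖b₁‖=1.519993, ‖b₂‖=1.519993; λ = 2/(‖b₁‖+‖b₂‖) = 0.657898, sign → tz>0 ⇒ λ=+0.657898
r₁ = λ·B[:,0] = (+0.98827,-0.14503,-0.04785); r₂ = λ·B[:,1] = (+0.14355,+0.98909,-0.03302)
r₃ = r₁×r₂ = (+0.05211,+0.02576,+0.99831); SVD([r₁ r₂ r₃]) → R = UVᵀ:
  R  [+0.98827 +0.14355 +0.05211]
  R  [-0.14503 +0.98909 +0.02576]
  R  [-0.04785 -0.03302 +0.99831]
t = (+0.36064, +0.05348, +0.65790) m
tr R = 2.975670; θ = arccos((tr R − 1)/2) = 0.156141 rad = 8.946°
axis k = ((R−Rᵀ)₃₂, (R−Rᵀ)₁₃, (R−Rᵀ)₂₁) / (2 sinθ) = (-0.188989, +0.321399, -0.927893)
rvec = θ·k = (-0.029509, +0.050183, -0.144882)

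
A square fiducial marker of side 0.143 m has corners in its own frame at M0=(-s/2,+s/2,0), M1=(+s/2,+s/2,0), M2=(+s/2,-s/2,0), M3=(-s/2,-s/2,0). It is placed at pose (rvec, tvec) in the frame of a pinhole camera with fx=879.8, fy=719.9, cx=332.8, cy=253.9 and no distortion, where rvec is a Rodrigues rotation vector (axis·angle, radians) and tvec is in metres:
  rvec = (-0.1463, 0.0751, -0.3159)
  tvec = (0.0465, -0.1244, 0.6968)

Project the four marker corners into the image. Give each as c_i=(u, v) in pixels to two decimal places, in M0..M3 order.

Intrinsics K: fx=879.8, fy=719.9, cx=332.8, cy=253.9
Marker side s = 0.143 m; corners in marker frame (Z=0):
  M0 = (-0.0715, +0.0715, 0)
  M1 = (+0.0715, +0.0715, 0)
  M2 = (+0.0715, -0.0715, 0)
  M3 = (-0.0715, -0.0715, 0)
rvec = (-0.1463, 0.0751, -0.3159), |rvec| = θ = 0.35614 rad = 20.405°
Rodrigues: sinθ=0.34866, 1−cosθ=0.06275; R = I + sinθ·[k]× + (1−cosθ)·[k]×²:
    [+0.94784 +0.30383 +0.09639]
    [-0.31470 +0.94004 +0.13149]
    [-0.05066 -0.15496 +0.98662]
t = (0.0465, -0.1244, 0.6968) m
M0: Pc = R·M0+t = (+0.00045, -0.03469, +0.68934); u = 879.8·(+0.00045)/0.68934 + 332.8 = 333.3785, v = 719.9·(-0.03469)/0.68934 + 253.9 = 217.6763
M1: Pc = R·M1+t = (+0.13599, -0.07969, +0.68210); u = 879.8·(+0.13599)/0.68210 + 332.8 = 508.2113, v = 719.9·(-0.07969)/0.68210 + 253.9 = 169.7954
M2: Pc = R·M2+t = (+0.09255, -0.21411, +0.70426); u = 879.8·(+0.09255)/0.70426 + 332.8 = 448.4147, v = 719.9·(-0.21411)/0.70426 + 253.9 = 35.0305
M3: Pc = R·M3+t = (-0.04299, -0.16911, +0.71150); u = 879.8·(-0.04299)/0.71150 + 332.8 = 279.6360, v = 719.9·(-0.16911)/0.71150 + 253.9 = 82.7922

c0=(333.38, 217.68) c1=(508.21, 169.80) c2=(448.41, 35.03) c3=(279.64, 82.79)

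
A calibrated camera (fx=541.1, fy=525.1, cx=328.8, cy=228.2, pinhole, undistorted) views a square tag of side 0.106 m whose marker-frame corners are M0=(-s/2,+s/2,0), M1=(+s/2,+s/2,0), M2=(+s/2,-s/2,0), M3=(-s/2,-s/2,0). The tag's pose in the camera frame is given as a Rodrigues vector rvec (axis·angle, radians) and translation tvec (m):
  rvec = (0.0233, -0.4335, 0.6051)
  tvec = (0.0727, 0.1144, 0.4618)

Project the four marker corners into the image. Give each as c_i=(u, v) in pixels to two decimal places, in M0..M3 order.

c0=(334.12, 384.14) c1=(421.98, 433.88) c2=(485.10, 335.25) c3=(405.42, 277.34)

Intrinsics K: fx=541.1, fy=525.1, cx=328.8, cy=228.2
Marker side s = 0.106 m; corners in marker frame (Z=0):
  M0 = (-0.0530, +0.0530, 0)
  M1 = (+0.0530, +0.0530, 0)
  M2 = (+0.0530, -0.0530, 0)
  M3 = (-0.0530, -0.0530, 0)
rvec = (0.0233, -0.4335, 0.6051), |rvec| = θ = 0.74472 rad = 42.669°
Rodrigues: sinθ=0.67777, 1−cosθ=0.26472; R = I + sinθ·[k]× + (1−cosθ)·[k]×²:
    [+0.73554 -0.55552 -0.38780]
    [+0.54588 +0.82497 -0.14641]
    [+0.40126 -0.10400 +0.91004]
t = (0.0727, 0.1144, 0.4618) m
M0: Pc = R·M0+t = (+0.00427, +0.12919, +0.43502); u = 541.1·(+0.00427)/0.43502 + 328.8 = 334.1163, v = 525.1·(+0.12919)/0.43502 + 228.2 = 384.1436
M1: Pc = R·M1+t = (+0.08224, +0.18706, +0.47755); u = 541.1·(+0.08224)/0.47755 + 328.8 = 421.9842, v = 525.1·(+0.18706)/0.47755 + 228.2 = 433.8784
M2: Pc = R·M2+t = (+0.14113, +0.09961, +0.48858); u = 541.1·(+0.14113)/0.48858 + 328.8 = 485.0967, v = 525.1·(+0.09961)/0.48858 + 228.2 = 335.2536
M3: Pc = R·M3+t = (+0.06316, +0.04174, +0.44605); u = 541.1·(+0.06316)/0.44605 + 328.8 = 405.4187, v = 525.1·(+0.04174)/0.44605 + 228.2 = 277.3435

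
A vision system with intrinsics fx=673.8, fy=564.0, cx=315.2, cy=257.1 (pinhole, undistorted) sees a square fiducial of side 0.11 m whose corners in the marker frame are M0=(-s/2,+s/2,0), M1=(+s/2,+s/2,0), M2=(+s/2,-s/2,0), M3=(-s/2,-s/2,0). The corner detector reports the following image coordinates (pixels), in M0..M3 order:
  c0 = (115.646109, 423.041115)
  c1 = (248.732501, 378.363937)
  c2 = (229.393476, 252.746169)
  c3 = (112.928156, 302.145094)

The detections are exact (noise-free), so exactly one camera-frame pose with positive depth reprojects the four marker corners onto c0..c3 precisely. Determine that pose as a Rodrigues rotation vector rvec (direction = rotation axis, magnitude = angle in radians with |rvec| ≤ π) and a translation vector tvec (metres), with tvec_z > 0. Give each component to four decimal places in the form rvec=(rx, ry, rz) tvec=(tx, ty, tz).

Intrinsics K: fx=673.8, fy=564.0, cx=315.2, cy=257.1
Marker side s = 0.11 m; corners in marker frame (Z=0):
  M0 = (-0.0550, +0.0550, 0)
  M1 = (+0.0550, +0.0550, 0)
  M2 = (+0.0550, -0.0550, 0)
  M3 = (-0.0550, -0.0550, 0)
Detected image corners:
  c0 = (115.646109, 423.041115) px
  c1 = (248.732501, 378.363937) px
  c2 = (229.393476, 252.746169) px
  c3 = (112.928156, 302.145094) px
Planar DLT: solve 8×8 A·h = b for H (H[2,2]=1):
  H  [+991.07695 -104.70597 +173.63880]
  H  [-694.78459 +732.47572 +336.21834]
  H  [-0.78395 -1.14169 +1.00000]
B = K⁻¹H; ‖b₁‖=2.180864, ‖b₂‖=2.180864; λ = 2/(‖b₁‖+‖b₂‖) = 0.458534, sign → tz>0 ⇒ λ=+0.458534
r₁ = λ·B[:,0] = (+0.84260,-0.40100,-0.35947); r₂ = λ·B[:,1] = (+0.17364,+0.83414,-0.52350)
r₃ = r₁×r₂ = (+0.50977,+0.37869,+0.77248); SVD([r₁ r₂ r₃]) → R = UVᵀ:
  R  [+0.84260 +0.17364 +0.50977]
  R  [-0.40100 +0.83414 +0.37869]
  R  [-0.35947 -0.52350 +0.77248]
t = (-0.09634, +0.06432, +0.45853) m
tr R = 2.449230; θ = arccos((tr R − 1)/2) = 0.760320 rad = 43.563°
axis k = ((R−Rᵀ)₃₂, (R−Rᵀ)₁₃, (R−Rᵀ)₂₁) / (2 sinθ) = (-0.654563, +0.630658, -0.416913)
rvec = θ·k = (-0.497678, +0.479503, -0.316988)

rvec=(-0.4977, 0.4795, -0.3170) tvec=(-0.0963, 0.0643, 0.4585)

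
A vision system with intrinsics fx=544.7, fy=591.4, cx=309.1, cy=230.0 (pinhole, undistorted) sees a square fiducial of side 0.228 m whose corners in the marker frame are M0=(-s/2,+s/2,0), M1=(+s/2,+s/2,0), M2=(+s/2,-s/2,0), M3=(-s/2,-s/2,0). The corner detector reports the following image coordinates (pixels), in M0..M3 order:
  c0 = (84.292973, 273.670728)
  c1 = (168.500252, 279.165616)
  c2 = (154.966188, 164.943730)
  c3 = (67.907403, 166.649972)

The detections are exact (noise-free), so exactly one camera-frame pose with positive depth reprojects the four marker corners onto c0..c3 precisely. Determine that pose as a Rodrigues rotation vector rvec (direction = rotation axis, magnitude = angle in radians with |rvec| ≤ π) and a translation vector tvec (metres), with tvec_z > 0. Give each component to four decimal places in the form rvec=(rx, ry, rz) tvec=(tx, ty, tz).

Intrinsics K: fx=544.7, fy=591.4, cx=309.1, cy=230.0
Marker side s = 0.228 m; corners in marker frame (Z=0):
  M0 = (-0.1140, +0.1140, 0)
  M1 = (+0.1140, +0.1140, 0)
  M2 = (+0.1140, -0.1140, 0)
  M3 = (-0.1140, -0.1140, 0)
Detected image corners:
  c0 = (84.292973, 273.670728) px
  c1 = (168.500252, 279.165616) px
  c2 = (154.966188, 164.943730) px
  c3 = (67.907403, 166.649972) px
Planar DLT: solve 8×8 A·h = b for H (H[2,2]=1):
  H  [+341.09086 +89.18809 +117.67423]
  H  [-55.21108 +528.11213 +222.31543]
  H  [-0.28888 +0.19652 +1.00000]
B = K⁻¹H; ‖b₁‖=0.841496, ‖b₂‖=0.841496; λ = 2/(‖b₁‖+‖b₂‖) = 1.188360, sign → tz>0 ⇒ λ=+1.188360
r₁ = λ·B[:,0] = (+0.93896,+0.02257,-0.34329); r₂ = λ·B[:,1] = (+0.06206,+0.97037,+0.23353)
r₃ = r₁×r₂ = (+0.33839,-0.24058,+0.90973); SVD([r₁ r₂ r₃]) → R = UVᵀ:
  R  [+0.93896 +0.06206 +0.33839]
  R  [+0.02257 +0.97037 -0.24058]
  R  [-0.34329 +0.23353 +0.90973]
t = (-0.41763, -0.01544, +1.18836) m
tr R = 2.819058; θ = arccos((tr R − 1)/2) = 0.428647 rad = 24.560°
axis k = ((R−Rᵀ)₃₂, (R−Rᵀ)₁₃, (R−Rᵀ)₂₁) / (2 sinθ) = (+0.570336, +0.820037, -0.047506)
rvec = θ·k = (+0.244473, +0.351507, -0.020363)

rvec=(0.2445, 0.3515, -0.0204) tvec=(-0.4176, -0.0154, 1.1884)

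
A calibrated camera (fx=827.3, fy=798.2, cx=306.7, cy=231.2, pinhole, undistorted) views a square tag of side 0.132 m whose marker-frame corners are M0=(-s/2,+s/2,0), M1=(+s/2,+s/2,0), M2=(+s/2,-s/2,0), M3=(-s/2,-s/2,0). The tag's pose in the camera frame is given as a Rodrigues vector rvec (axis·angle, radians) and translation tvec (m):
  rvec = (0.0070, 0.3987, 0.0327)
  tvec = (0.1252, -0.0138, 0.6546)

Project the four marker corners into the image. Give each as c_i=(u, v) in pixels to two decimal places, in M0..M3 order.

c0=(382.50, 289.76) c1=(548.35, 300.08) c2=(554.32, 132.62) c3=(387.59, 134.90)

Intrinsics K: fx=827.3, fy=798.2, cx=306.7, cy=231.2
Marker side s = 0.132 m; corners in marker frame (Z=0):
  M0 = (-0.0660, +0.0660, 0)
  M1 = (+0.0660, +0.0660, 0)
  M2 = (+0.0660, -0.0660, 0)
  M3 = (-0.0660, -0.0660, 0)
rvec = (0.0070, 0.3987, 0.0327), |rvec| = θ = 0.40010 rad = 22.924°
Rodrigues: sinθ=0.38951, 1−cosθ=0.07898; R = I + sinθ·[k]× + (1−cosθ)·[k]×²:
    [+0.92105 -0.03046 +0.38826]
    [+0.03321 +0.99945 -0.00038]
    [-0.38803 +0.01325 +0.92155]
t = (0.1252, -0.0138, 0.6546) m
M0: Pc = R·M0+t = (+0.06240, +0.04997, +0.68108); u = 827.3·(+0.06240)/0.68108 + 306.7 = 382.4970, v = 798.2·(+0.04997)/0.68108 + 231.2 = 289.7645
M1: Pc = R·M1+t = (+0.18398, +0.05436, +0.62986); u = 827.3·(+0.18398)/0.62986 + 306.7 = 548.3485, v = 798.2·(+0.05436)/0.62986 + 231.2 = 300.0825
M2: Pc = R·M2+t = (+0.18800, -0.07757, +0.62812); u = 827.3·(+0.18800)/0.62812 + 306.7 = 554.3166, v = 798.2·(-0.07757)/0.62812 + 231.2 = 132.6231
M3: Pc = R·M3+t = (+0.06642, -0.08196, +0.67934); u = 827.3·(+0.06642)/0.67934 + 306.7 = 387.5881, v = 798.2·(-0.08196)/0.67934 + 231.2 = 134.9046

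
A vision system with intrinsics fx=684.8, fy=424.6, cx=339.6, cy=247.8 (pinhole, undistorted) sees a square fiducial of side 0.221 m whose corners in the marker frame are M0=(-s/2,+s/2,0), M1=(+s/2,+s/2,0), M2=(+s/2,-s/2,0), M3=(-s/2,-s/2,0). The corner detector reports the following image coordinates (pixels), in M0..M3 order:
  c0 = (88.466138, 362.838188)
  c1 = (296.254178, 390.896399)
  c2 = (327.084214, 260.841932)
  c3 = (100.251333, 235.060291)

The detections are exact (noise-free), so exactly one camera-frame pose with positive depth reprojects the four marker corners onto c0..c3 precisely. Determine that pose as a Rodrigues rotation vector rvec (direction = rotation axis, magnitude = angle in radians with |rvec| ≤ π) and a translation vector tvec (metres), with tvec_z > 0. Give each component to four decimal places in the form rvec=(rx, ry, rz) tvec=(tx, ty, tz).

rvec=(0.2484, 0.1288, 0.1627) tvec=(-0.1355, 0.1055, 0.6680)

Intrinsics K: fx=684.8, fy=424.6, cx=339.6, cy=247.8
Marker side s = 0.221 m; corners in marker frame (Z=0):
  M0 = (-0.1105, +0.1105, 0)
  M1 = (+0.1105, +0.1105, 0)
  M2 = (+0.1105, -0.1105, 0)
  M3 = (-0.1105, -0.1105, 0)
Detected image corners:
  c0 = (88.466138, 362.838188) px
  c1 = (296.254178, 390.896399) px
  c2 = (327.084214, 260.841932) px
  c3 = (100.251333, 235.060291) px
Planar DLT: solve 8×8 A·h = b for H (H[2,2]=1):
  H  [+949.12115 -18.32296 +200.65111]
  H  [+72.21297 +702.24383 +314.88521]
  H  [-0.15945 +0.38092 +1.00000]
B = K⁻¹H; ‖b₁‖=1.497013, ‖b₂‖=1.497013; λ = 2/(‖b₁‖+‖b₂‖) = 0.667997, sign → tz>0 ⇒ λ=+0.667997
r₁ = λ·B[:,0] = (+0.97865,+0.17577,-0.10651); r₂ = λ·B[:,1] = (-0.14406,+0.95629,+0.25445)
r₃ = r₁×r₂ = (+0.14658,-0.23368,+0.96120); SVD([r₁ r₂ r₃]) → R = UVᵀ:
  R  [+0.97865 -0.14406 +0.14658]
  R  [+0.17577 +0.95629 -0.23368]
  R  [-0.10651 +0.25445 +0.96120]
t = (-0.13554, +0.10554, +0.66800) m
tr R = 2.896149; θ = arccos((tr R − 1)/2) = 0.323671 rad = 18.545°
axis k = ((R−Rᵀ)₃₂, (R−Rᵀ)₁₃, (R−Rᵀ)₂₁) / (2 sinθ) = (+0.767386, +0.397884, +0.502799)
rvec = θ·k = (+0.248381, +0.128784, +0.162741)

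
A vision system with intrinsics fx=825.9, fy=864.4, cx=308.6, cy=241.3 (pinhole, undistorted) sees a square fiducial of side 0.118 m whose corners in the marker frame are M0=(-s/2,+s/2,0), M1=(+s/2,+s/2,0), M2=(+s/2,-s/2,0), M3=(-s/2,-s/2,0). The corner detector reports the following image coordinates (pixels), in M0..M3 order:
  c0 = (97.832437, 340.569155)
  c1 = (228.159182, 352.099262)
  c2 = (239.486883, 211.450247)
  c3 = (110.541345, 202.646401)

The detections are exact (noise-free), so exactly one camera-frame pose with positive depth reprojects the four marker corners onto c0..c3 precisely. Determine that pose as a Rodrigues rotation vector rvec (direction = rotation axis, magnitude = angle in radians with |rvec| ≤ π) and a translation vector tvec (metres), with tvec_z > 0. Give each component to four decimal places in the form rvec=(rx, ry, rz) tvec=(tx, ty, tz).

Intrinsics K: fx=825.9, fy=864.4, cx=308.6, cy=241.3
Marker side s = 0.118 m; corners in marker frame (Z=0):
  M0 = (-0.0590, +0.0590, 0)
  M1 = (+0.0590, +0.0590, 0)
  M2 = (+0.0590, -0.0590, 0)
  M3 = (-0.0590, -0.0590, 0)
Detected image corners:
  c0 = (97.832437, 340.569155) px
  c1 = (228.159182, 352.099262) px
  c2 = (239.486883, 211.450247) px
  c3 = (110.541345, 202.646401) px
Planar DLT: solve 8×8 A·h = b for H (H[2,2]=1):
  H  [+1071.83641 -119.64341 +168.43713]
  H  [+42.31324 +1151.23954 +276.21254]
  H  [-0.15821 -0.10496 +1.00000]
B = K⁻¹H; ‖b₁‖=1.369259, ‖b₂‖=1.369259; λ = 2/(‖b₁‖+‖b₂‖) = 0.730322, sign → tz>0 ⇒ λ=+0.730322
r₁ = λ·B[:,0] = (+0.99097,+0.06801,-0.11555); r₂ = λ·B[:,1] = (-0.07716,+0.99407,-0.07665)
r₃ = r₁×r₂ = (+0.10965,+0.08488,+0.99034); SVD([r₁ r₂ r₃]) → R = UVᵀ:
  R  [+0.99097 -0.07716 +0.10965]
  R  [+0.06801 +0.99407 +0.08488]
  R  [-0.11555 -0.07665 +0.99034]
t = (-0.12394, +0.02950, +0.73032) m
tr R = 2.975379; θ = arccos((tr R − 1)/2) = 0.157071 rad = 9.000°
axis k = ((R−Rᵀ)₃₂, (R−Rᵀ)₁₃, (R−Rᵀ)₂₁) / (2 sinθ) = (-0.516320, +0.719810, +0.463991)
rvec = θ·k = (-0.081099, +0.113061, +0.072880)

rvec=(-0.0811, 0.1131, 0.0729) tvec=(-0.1239, 0.0295, 0.7303)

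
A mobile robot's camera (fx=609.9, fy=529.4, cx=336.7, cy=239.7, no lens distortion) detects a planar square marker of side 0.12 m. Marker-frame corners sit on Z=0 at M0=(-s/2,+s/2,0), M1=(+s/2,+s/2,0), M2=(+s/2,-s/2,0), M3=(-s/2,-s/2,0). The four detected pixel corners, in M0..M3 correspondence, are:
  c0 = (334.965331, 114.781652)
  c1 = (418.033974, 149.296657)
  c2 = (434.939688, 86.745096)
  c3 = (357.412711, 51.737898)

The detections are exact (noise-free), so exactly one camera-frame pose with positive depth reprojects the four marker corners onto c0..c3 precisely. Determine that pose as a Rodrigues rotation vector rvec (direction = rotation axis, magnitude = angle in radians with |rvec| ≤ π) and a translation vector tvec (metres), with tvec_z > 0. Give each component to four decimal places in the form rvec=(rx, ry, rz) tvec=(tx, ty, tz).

Intrinsics K: fx=609.9, fy=529.4, cx=336.7, cy=239.7
Marker side s = 0.12 m; corners in marker frame (Z=0):
  M0 = (-0.0600, +0.0600, 0)
  M1 = (+0.0600, +0.0600, 0)
  M2 = (+0.0600, -0.0600, 0)
  M3 = (-0.0600, -0.0600, 0)
Detected image corners:
  c0 = (334.965331, 114.781652) px
  c1 = (418.033974, 149.296657) px
  c2 = (434.939688, 86.745096) px
  c3 = (357.412711, 51.737898) px
Planar DLT: solve 8×8 A·h = b for H (H[2,2]=1):
  H  [+798.98665 -353.70897 +387.44238]
  H  [+323.73673 +473.72398 +100.06512]
  H  [+0.33784 -0.49233 +1.00000]
B = K⁻¹H; ‖b₁‖=1.259645, ‖b₂‖=1.259645; λ = 2/(‖b₁‖+‖b₂‖) = 0.793874, sign → tz>0 ⇒ λ=+0.793874
r₁ = λ·B[:,0] = (+0.89194,+0.36403,+0.26820); r₂ = λ·B[:,1] = (-0.24463,+0.88735,-0.39085)
r₃ = r₁×r₂ = (-0.38027,+0.28300,+0.88051); SVD([r₁ r₂ r₃]) → R = UVᵀ:
  R  [+0.89194 -0.24463 -0.38027]
  R  [+0.36403 +0.88735 +0.28300]
  R  [+0.26820 -0.39085 +0.88051]
t = (+0.06605, -0.20939, +0.79387) m
tr R = 2.659801; θ = arccos((tr R − 1)/2) = 0.591867 rad = 33.912°
axis k = ((R−Rᵀ)₃₂, (R−Rᵀ)₁₃, (R−Rᵀ)₂₁) / (2 sinθ) = (-0.603902, -0.581161, +0.545485)
rvec = θ·k = (-0.357430, -0.343970, +0.322855)

rvec=(-0.3574, -0.3440, 0.3229) tvec=(0.0660, -0.2094, 0.7939)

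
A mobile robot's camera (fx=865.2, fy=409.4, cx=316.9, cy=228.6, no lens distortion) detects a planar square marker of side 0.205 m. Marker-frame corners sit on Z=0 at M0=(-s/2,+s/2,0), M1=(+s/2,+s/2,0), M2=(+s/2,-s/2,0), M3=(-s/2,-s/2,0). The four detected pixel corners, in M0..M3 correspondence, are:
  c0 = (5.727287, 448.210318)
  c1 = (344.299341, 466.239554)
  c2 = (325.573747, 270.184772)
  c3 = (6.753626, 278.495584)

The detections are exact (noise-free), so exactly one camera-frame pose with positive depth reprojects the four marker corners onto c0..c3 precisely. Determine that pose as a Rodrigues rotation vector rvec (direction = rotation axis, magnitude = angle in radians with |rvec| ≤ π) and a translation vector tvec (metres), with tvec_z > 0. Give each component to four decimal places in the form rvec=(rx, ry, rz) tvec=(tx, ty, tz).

Intrinsics K: fx=865.2, fy=409.4, cx=316.9, cy=228.6
Marker side s = 0.205 m; corners in marker frame (Z=0):
  M0 = (-0.1025, +0.1025, 0)
  M1 = (+0.1025, +0.1025, 0)
  M2 = (+0.1025, -0.1025, 0)
  M3 = (-0.1025, -0.1025, 0)
Detected image corners:
  c0 = (5.727287, 448.210318) px
  c1 = (344.299341, 466.239554) px
  c2 = (325.573747, 270.184772) px
  c3 = (6.753626, 278.495584) px
Planar DLT: solve 8×8 A·h = b for H (H[2,2]=1):
  H  [+1483.43514 -7.07578 +158.75172]
  H  [-232.42183 +787.16745 +363.03739]
  H  [-0.69527 -0.27441 +1.00000]
B = K⁻¹H; ‖b₁‖=2.096052, ‖b₂‖=2.096052; λ = 2/(‖b₁‖+‖b₂‖) = 0.477087, sign → tz>0 ⇒ λ=+0.477087
r₁ = λ·B[:,0] = (+0.93949,-0.08563,-0.33171); r₂ = λ·B[:,1] = (+0.04405,+0.99041,-0.13092)
r₃ = r₁×r₂ = (+0.33974,+0.10838,+0.93425); SVD([r₁ r₂ r₃]) → R = UVᵀ:
  R  [+0.93949 +0.04405 +0.33974]
  R  [-0.08563 +0.99041 +0.10838]
  R  [-0.33171 -0.13092 +0.93425]
t = (-0.08721, +0.15666, +0.47709) m
tr R = 2.864157; θ = arccos((tr R − 1)/2) = 0.370687 rad = 21.239°
axis k = ((R−Rᵀ)₃₂, (R−Rᵀ)₁₃, (R−Rᵀ)₂₁) / (2 sinθ) = (-0.330295, +0.926751, -0.178992)
rvec = θ·k = (-0.122436, +0.343534, -0.066350)

rvec=(-0.1224, 0.3435, -0.0664) tvec=(-0.0872, 0.1567, 0.4771)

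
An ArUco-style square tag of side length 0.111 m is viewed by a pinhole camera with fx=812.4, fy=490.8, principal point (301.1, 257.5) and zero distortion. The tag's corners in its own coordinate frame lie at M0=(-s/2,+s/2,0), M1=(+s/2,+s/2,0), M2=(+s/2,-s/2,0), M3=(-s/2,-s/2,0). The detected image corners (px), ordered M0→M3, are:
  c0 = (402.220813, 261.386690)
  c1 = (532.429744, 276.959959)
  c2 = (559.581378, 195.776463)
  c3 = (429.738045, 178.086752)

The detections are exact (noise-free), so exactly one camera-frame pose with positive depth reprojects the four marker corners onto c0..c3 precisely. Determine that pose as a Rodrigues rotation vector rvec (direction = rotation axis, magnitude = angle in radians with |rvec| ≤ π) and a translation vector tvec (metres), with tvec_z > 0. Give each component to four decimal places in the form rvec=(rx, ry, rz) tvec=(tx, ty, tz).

rvec=(0.0290, -0.1465, 0.1937) tvec=(0.1447, -0.0388, 0.6505)

Intrinsics K: fx=812.4, fy=490.8, cx=301.1, cy=257.5
Marker side s = 0.111 m; corners in marker frame (Z=0):
  M0 = (-0.0555, +0.0555, 0)
  M1 = (+0.0555, +0.0555, 0)
  M2 = (+0.0555, -0.0555, 0)
  M3 = (-0.0555, -0.0555, 0)
Detected image corners:
  c0 = (402.220813, 261.386690) px
  c1 = (532.429744, 276.959959) px
  c2 = (559.581378, 195.776463) px
  c3 = (429.738045, 178.086752) px
Planar DLT: solve 8×8 A·h = b for H (H[2,2]=1):
  H  [+1280.73869 -235.43569 +481.79562]
  H  [+201.65790 +745.91655 +228.20861]
  H  [+0.22730 +0.02245 +1.00000]
B = K⁻¹H; ‖b₁‖=1.537367, ‖b₂‖=1.537367; λ = 2/(‖b₁‖+‖b₂‖) = 0.650463, sign → tz>0 ⇒ λ=+0.650463
r₁ = λ·B[:,0] = (+0.97065,+0.18969,+0.14785); r₂ = λ·B[:,1] = (-0.19392,+0.98091,+0.01460)
r₃ = r₁×r₂ = (-0.14226,-0.04285,+0.98890); SVD([r₁ r₂ r₃]) → R = UVᵀ:
  R  [+0.97065 -0.19392 -0.14226]
  R  [+0.18969 +0.98091 -0.04285]
  R  [+0.14785 +0.01460 +0.98890]
t = (+0.14468, -0.03882, +0.65046) m
tr R = 2.940459; θ = arccos((tr R − 1)/2) = 0.244620 rad = 14.016°
axis k = ((R−Rᵀ)₃₂, (R−Rᵀ)₁₃, (R−Rᵀ)₂₁) / (2 sinθ) = (+0.118611, -0.598934, +0.791965)
rvec = θ·k = (+0.029014, -0.146511, +0.193730)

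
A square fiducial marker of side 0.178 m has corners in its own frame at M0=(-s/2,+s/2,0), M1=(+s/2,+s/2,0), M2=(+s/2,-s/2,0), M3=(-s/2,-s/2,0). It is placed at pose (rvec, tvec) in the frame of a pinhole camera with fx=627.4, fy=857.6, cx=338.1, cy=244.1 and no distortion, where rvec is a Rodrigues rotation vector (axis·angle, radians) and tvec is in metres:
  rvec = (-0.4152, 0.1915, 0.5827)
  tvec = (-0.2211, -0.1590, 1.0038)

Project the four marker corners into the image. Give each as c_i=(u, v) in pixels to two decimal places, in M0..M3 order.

c0=(121.96, 127.87) c1=(206.73, 200.82) c2=(277.37, 88.77) c3=(193.79, 25.26)

Intrinsics K: fx=627.4, fy=857.6, cx=338.1, cy=244.1
Marker side s = 0.178 m; corners in marker frame (Z=0):
  M0 = (-0.0890, +0.0890, 0)
  M1 = (+0.0890, +0.0890, 0)
  M2 = (+0.0890, -0.0890, 0)
  M3 = (-0.0890, -0.0890, 0)
rvec = (-0.4152, 0.1915, 0.5827), |rvec| = θ = 0.74068 rad = 42.438°
Rodrigues: sinθ=0.67479, 1−cosθ=0.26199; R = I + sinθ·[k]× + (1−cosθ)·[k]×²:
    [+0.82034 -0.56883 +0.05893]
    [+0.49289 +0.75552 +0.43155]
    [-0.29000 -0.32498 +0.90016]
t = (-0.2211, -0.1590, 1.0038) m
M0: Pc = R·M0+t = (-0.34474, -0.13563, +1.00069); u = 627.4·(-0.34474)/1.00069 + 338.1 = 121.9610, v = 857.6·(-0.13563)/1.00069 + 244.1 = 127.8672
M1: Pc = R·M1+t = (-0.19872, -0.04789, +0.94907); u = 627.4·(-0.19872)/0.94907 + 338.1 = 206.7346, v = 857.6·(-0.04789)/0.94907 + 244.1 = 200.8247
M2: Pc = R·M2+t = (-0.09746, -0.18237, +1.00691); u = 627.4·(-0.09746)/1.00691 + 338.1 = 277.3711, v = 857.6·(-0.18237)/1.00691 + 244.1 = 88.7696
M3: Pc = R·M3+t = (-0.24348, -0.27011, +1.05853); u = 627.4·(-0.24348)/1.05853 + 338.1 = 193.7854, v = 857.6·(-0.27011)/1.05853 + 244.1 = 25.2635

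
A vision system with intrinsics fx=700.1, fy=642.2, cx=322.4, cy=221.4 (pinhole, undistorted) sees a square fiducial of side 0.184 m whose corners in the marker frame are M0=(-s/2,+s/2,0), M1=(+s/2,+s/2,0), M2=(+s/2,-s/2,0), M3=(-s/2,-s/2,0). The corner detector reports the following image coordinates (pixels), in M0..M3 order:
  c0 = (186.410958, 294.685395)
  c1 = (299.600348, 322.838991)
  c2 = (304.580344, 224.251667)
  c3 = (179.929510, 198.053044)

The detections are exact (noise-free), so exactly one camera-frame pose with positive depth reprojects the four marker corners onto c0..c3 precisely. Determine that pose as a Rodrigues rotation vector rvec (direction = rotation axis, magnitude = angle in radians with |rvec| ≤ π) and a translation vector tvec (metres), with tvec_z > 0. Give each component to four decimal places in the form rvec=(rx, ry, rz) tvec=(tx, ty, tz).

Intrinsics K: fx=700.1, fy=642.2, cx=322.4, cy=221.4
Marker side s = 0.184 m; corners in marker frame (Z=0):
  M0 = (-0.0920, +0.0920, 0)
  M1 = (+0.0920, +0.0920, 0)
  M2 = (+0.0920, -0.0920, 0)
  M3 = (-0.0920, -0.0920, 0)
Detected image corners:
  c0 = (186.410958, 294.685395) px
  c1 = (299.600348, 322.838991) px
  c2 = (304.580344, 224.251667) px
  c3 = (179.929510, 198.053044) px
Planar DLT: solve 8×8 A·h = b for H (H[2,2]=1):
  H  [+582.89646 +132.29182 +241.25277]
  H  [+81.62935 +666.94809 +261.99746]
  H  [-0.25513 +0.52541 +1.00000]
B = K⁻¹H; ‖b₁‖=1.006975, ‖b₂‖=1.006975; λ = 2/(‖b₁‖+‖b₂‖) = 0.993073, sign → tz>0 ⇒ λ=+0.993073
r₁ = λ·B[:,0] = (+0.94350,+0.21358,-0.25337); r₂ = λ·B[:,1] = (-0.05263,+0.85146,+0.52177)
r₃ = r₁×r₂ = (+0.32717,-0.47896,+0.81459); SVD([r₁ r₂ r₃]) → R = UVᵀ:
  R  [+0.94350 -0.05263 +0.32717]
  R  [+0.21358 +0.85146 -0.47896]
  R  [-0.25337 +0.52177 +0.81459]
t = (-0.11511, +0.06278, +0.99307) m
tr R = 2.609551; θ = arccos((tr R − 1)/2) = 0.635499 rad = 36.411°
axis k = ((R−Rᵀ)₃₂, (R−Rᵀ)₁₃, (R−Rᵀ)₂₁) / (2 sinθ) = (+0.842962, +0.489012, +0.224236)
rvec = θ·k = (+0.535702, +0.310767, +0.142502)

rvec=(0.5357, 0.3108, 0.1425) tvec=(-0.1151, 0.0628, 0.9931)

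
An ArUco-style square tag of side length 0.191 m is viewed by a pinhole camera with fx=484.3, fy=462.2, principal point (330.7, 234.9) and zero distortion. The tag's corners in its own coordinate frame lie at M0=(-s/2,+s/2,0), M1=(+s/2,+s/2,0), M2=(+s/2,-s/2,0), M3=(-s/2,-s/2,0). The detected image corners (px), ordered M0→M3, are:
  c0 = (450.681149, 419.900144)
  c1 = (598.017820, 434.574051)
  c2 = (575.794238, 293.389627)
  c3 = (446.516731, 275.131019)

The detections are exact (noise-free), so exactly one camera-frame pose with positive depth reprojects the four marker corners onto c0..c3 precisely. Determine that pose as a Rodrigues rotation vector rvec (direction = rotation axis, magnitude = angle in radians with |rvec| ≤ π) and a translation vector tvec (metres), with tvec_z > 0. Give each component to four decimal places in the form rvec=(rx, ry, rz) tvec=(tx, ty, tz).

Intrinsics K: fx=484.3, fy=462.2, cx=330.7, cy=234.9
Marker side s = 0.191 m; corners in marker frame (Z=0):
  M0 = (-0.0955, +0.0955, 0)
  M1 = (+0.0955, +0.0955, 0)
  M2 = (+0.0955, -0.0955, 0)
  M3 = (-0.0955, -0.0955, 0)
Detected image corners:
  c0 = (450.681149, 419.900144) px
  c1 = (598.017820, 434.574051) px
  c2 = (575.794238, 293.389627) px
  c3 = (446.516731, 275.131019) px
Planar DLT: solve 8×8 A·h = b for H (H[2,2]=1):
  H  [+830.87788 -294.40032 +518.71130]
  H  [+162.37804 +497.97353 +351.11015]
  H  [+0.21233 -0.70388 +1.00000]
B = K⁻¹H; ‖b₁‖=1.603507, ‖b₂‖=1.603507; λ = 2/(‖b₁‖+‖b₂‖) = 0.623633, sign → tz>0 ⇒ λ=+0.623633
r₁ = λ·B[:,0] = (+0.97950,+0.15180,+0.13242); r₂ = λ·B[:,1] = (-0.07936,+0.89499,-0.43897)
r₃ = r₁×r₂ = (-0.18514,+0.41946,+0.88869); SVD([r₁ r₂ r₃]) → R = UVᵀ:
  R  [+0.97950 -0.07936 -0.18514]
  R  [+0.15180 +0.89499 +0.41946]
  R  [+0.13242 -0.43897 +0.88869]
t = (+0.24210, +0.15680, +0.62363) m
tr R = 2.763188; θ = arccos((tr R − 1)/2) = 0.491568 rad = 28.165°
axis k = ((R−Rᵀ)₃₂, (R−Rᵀ)₁₃, (R−Rᵀ)₂₁) / (2 sinθ) = (-0.909331, -0.336394, +0.244859)
rvec = θ·k = (-0.446998, -0.165360, +0.120365)

rvec=(-0.4470, -0.1654, 0.1204) tvec=(0.2421, 0.1568, 0.6236)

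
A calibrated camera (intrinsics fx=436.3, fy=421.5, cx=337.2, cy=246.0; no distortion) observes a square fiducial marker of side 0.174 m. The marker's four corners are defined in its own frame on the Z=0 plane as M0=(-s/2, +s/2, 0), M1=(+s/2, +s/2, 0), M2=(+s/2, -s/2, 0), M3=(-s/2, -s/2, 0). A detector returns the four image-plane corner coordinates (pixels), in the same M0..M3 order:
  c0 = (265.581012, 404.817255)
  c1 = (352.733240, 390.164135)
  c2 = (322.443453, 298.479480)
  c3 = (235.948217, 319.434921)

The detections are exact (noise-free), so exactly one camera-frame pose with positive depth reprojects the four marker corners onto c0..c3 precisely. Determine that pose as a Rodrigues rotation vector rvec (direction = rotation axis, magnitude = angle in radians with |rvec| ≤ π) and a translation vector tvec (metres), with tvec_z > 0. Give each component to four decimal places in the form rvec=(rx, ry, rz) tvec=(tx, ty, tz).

Intrinsics K: fx=436.3, fy=421.5, cx=337.2, cy=246.0
Marker side s = 0.174 m; corners in marker frame (Z=0):
  M0 = (-0.0870, +0.0870, 0)
  M1 = (+0.0870, +0.0870, 0)
  M2 = (+0.0870, -0.0870, 0)
  M3 = (-0.0870, -0.0870, 0)
Detected image corners:
  c0 = (265.581012, 404.817255) px
  c1 = (352.733240, 390.164135) px
  c2 = (322.443453, 298.479480) px
  c3 = (235.948217, 319.434921) px
Planar DLT: solve 8×8 A·h = b for H (H[2,2]=1):
  H  [+384.05466 +199.00014 +292.81977]
  H  [-240.19920 +540.46451 +353.87838]
  H  [-0.39074 +0.09135 +1.00000]
B = K⁻¹H; ‖b₁‖=1.291209, ‖b₂‖=1.291209; λ = 2/(‖b₁‖+‖b₂‖) = 0.774468, sign → tz>0 ⇒ λ=+0.774468
r₁ = λ·B[:,0] = (+0.91561,-0.26473,-0.30262); r₂ = λ·B[:,1] = (+0.29856,+0.95176,+0.07075)
r₃ = r₁×r₂ = (+0.26929,-0.15513,+0.95048); SVD([r₁ r₂ r₃]) → R = UVᵀ:
  R  [+0.91561 +0.29856 +0.26929]
  R  [-0.26473 +0.95176 -0.15513]
  R  [-0.30262 +0.07075 +0.95048]
t = (-0.07878, +0.19822, +0.77447) m
tr R = 2.817857; θ = arccos((tr R − 1)/2) = 0.430090 rad = 24.642°
axis k = ((R−Rᵀ)₃₂, (R−Rᵀ)₁₃, (R−Rᵀ)₂₁) / (2 sinθ) = (+0.270865, +0.685821, -0.675486)
rvec = θ·k = (+0.116496, +0.294965, -0.290519)

rvec=(0.1165, 0.2950, -0.2905) tvec=(-0.0788, 0.1982, 0.7745)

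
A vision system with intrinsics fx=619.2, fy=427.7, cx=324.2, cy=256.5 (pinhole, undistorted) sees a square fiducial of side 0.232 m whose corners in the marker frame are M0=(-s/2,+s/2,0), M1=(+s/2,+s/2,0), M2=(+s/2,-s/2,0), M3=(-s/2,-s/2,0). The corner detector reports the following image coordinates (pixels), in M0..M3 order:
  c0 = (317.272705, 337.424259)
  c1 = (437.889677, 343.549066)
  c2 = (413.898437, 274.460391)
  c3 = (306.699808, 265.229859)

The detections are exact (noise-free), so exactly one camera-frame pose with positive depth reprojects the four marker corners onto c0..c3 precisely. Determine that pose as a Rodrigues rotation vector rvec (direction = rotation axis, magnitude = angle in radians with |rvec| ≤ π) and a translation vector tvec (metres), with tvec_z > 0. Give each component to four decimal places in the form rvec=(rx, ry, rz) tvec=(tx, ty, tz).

Intrinsics K: fx=619.2, fy=427.7, cx=324.2, cy=256.5
Marker side s = 0.232 m; corners in marker frame (Z=0):
  M0 = (-0.1160, +0.1160, 0)
  M1 = (+0.1160, +0.1160, 0)
  M2 = (+0.1160, -0.1160, 0)
  M3 = (-0.1160, -0.1160, 0)
Detected image corners:
  c0 = (317.272705, 337.424259) px
  c1 = (437.889677, 343.549066) px
  c2 = (413.898437, 274.460391) px
  c3 = (306.699808, 265.229859) px
Planar DLT: solve 8×8 A·h = b for H (H[2,2]=1):
  H  [+580.94082 -125.93253 +370.03704]
  H  [+109.43937 +137.82662 +303.04163]
  H  [+0.24879 -0.54551 +1.00000]
B = K⁻¹H; ‖b₁‖=0.852092, ‖b₂‖=0.852092; λ = 2/(‖b₁‖+‖b₂‖) = 1.173583, sign → tz>0 ⇒ λ=+1.173583
r₁ = λ·B[:,0] = (+0.94820,+0.12519,+0.29198); r₂ = λ·B[:,1] = (+0.09651,+0.76213,-0.64020)
r₃ = r₁×r₂ = (-0.30267,+0.63521,+0.71056); SVD([r₁ r₂ r₃]) → R = UVᵀ:
  R  [+0.94820 +0.09651 -0.30267]
  R  [+0.12519 +0.76213 +0.63521]
  R  [+0.29198 -0.64020 +0.71056]
t = (+0.08688, +0.12771, +1.17358) m
tr R = 2.420885; θ = arccos((tr R − 1)/2) = 0.780670 rad = 44.729°
axis k = ((R−Rᵀ)₃₂, (R−Rᵀ)₁₃, (R−Rᵀ)₂₁) / (2 sinθ) = (-0.906143, -0.422481, +0.020377)
rvec = θ·k = (-0.707398, -0.329818, +0.015908)

rvec=(-0.7074, -0.3298, 0.0159) tvec=(0.0869, 0.1277, 1.1736)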